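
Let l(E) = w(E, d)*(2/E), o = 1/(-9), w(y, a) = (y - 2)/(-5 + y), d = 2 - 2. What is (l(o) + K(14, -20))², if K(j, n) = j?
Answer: 22801/529 ≈ 43.102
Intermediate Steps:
d = 0
w(y, a) = (-2 + y)/(-5 + y)
o = -⅑ ≈ -0.11111
l(E) = 2*(-2 + E)/(E*(-5 + E)) (l(E) = ((-2 + E)/(-5 + E))*(2/E) = 2*(-2 + E)/(E*(-5 + E)))
(l(o) + K(14, -20))² = (2*(-2 - ⅑)/((-⅑)*(-5 - ⅑)) + 14)² = (2*(-9)*(-19/9)/(-46/9) + 14)² = (2*(-9)*(-9/46)*(-19/9) + 14)² = (-171/23 + 14)² = (151/23)² = 22801/529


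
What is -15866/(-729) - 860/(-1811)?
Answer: 29360266/1320219 ≈ 22.239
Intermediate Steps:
-15866/(-729) - 860/(-1811) = -15866*(-1/729) - 860*(-1/1811) = 15866/729 + 860/1811 = 29360266/1320219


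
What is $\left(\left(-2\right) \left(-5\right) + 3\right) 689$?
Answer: $8957$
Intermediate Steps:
$\left(\left(-2\right) \left(-5\right) + 3\right) 689 = \left(10 + 3\right) 689 = 13 \cdot 689 = 8957$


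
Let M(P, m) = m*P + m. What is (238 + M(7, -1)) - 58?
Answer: 172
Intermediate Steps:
M(P, m) = m + P*m (M(P, m) = P*m + m = m + P*m)
(238 + M(7, -1)) - 58 = (238 - (1 + 7)) - 58 = (238 - 1*8) - 58 = (238 - 8) - 58 = 230 - 58 = 172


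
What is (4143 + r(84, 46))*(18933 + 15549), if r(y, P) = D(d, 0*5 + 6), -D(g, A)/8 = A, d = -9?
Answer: 141203790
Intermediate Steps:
D(g, A) = -8*A
r(y, P) = -48 (r(y, P) = -8*(0*5 + 6) = -8*(0 + 6) = -8*6 = -48)
(4143 + r(84, 46))*(18933 + 15549) = (4143 - 48)*(18933 + 15549) = 4095*34482 = 141203790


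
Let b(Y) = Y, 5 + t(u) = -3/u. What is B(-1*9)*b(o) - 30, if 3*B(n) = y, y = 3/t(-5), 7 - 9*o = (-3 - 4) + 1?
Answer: -6005/198 ≈ -30.328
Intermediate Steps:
t(u) = -5 - 3/u
o = 13/9 (o = 7/9 - ((-3 - 4) + 1)/9 = 7/9 - (-7 + 1)/9 = 7/9 - 1/9*(-6) = 7/9 + 2/3 = 13/9 ≈ 1.4444)
y = -15/22 (y = 3/(-5 - 3/(-5)) = 3/(-5 - 3*(-1/5)) = 3/(-5 + 3/5) = 3/(-22/5) = 3*(-5/22) = -15/22 ≈ -0.68182)
B(n) = -5/22 (B(n) = (1/3)*(-15/22) = -5/22)
B(-1*9)*b(o) - 30 = -5/22*13/9 - 30 = -65/198 - 30 = -6005/198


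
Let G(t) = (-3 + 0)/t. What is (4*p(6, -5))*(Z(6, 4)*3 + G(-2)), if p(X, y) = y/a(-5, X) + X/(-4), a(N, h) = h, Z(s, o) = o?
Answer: -126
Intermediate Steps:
G(t) = -3/t
p(X, y) = -X/4 + y/X (p(X, y) = y/X + X/(-4) = y/X + X*(-1/4) = y/X - X/4 = -X/4 + y/X)
(4*p(6, -5))*(Z(6, 4)*3 + G(-2)) = (4*(-1/4*6 - 5/6))*(4*3 - 3/(-2)) = (4*(-3/2 - 5*1/6))*(12 - 3*(-1/2)) = (4*(-3/2 - 5/6))*(12 + 3/2) = (4*(-7/3))*(27/2) = -28/3*27/2 = -126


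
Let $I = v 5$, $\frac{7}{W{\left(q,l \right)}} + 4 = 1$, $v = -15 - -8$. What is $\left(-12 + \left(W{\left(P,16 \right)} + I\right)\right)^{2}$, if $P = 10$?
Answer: $\frac{21904}{9} \approx 2433.8$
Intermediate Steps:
$v = -7$ ($v = -15 + 8 = -7$)
$W{\left(q,l \right)} = - \frac{7}{3}$ ($W{\left(q,l \right)} = \frac{7}{-4 + 1} = \frac{7}{-3} = 7 \left(- \frac{1}{3}\right) = - \frac{7}{3}$)
$I = -35$ ($I = \left(-7\right) 5 = -35$)
$\left(-12 + \left(W{\left(P,16 \right)} + I\right)\right)^{2} = \left(-12 - \frac{112}{3}\right)^{2} = \left(- \frac{148}{3}\right)^{2} = \frac{21904}{9}$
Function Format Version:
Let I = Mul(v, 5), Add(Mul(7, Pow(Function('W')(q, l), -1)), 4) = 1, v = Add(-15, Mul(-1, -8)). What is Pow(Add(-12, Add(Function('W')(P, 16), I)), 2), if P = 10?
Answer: Rational(21904, 9) ≈ 2433.8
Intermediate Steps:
v = -7 (v = Add(-15, 8) = -7)
Function('W')(q, l) = Rational(-7, 3) (Function('W')(q, l) = Mul(7, Pow(Add(-4, 1), -1)) = Mul(7, Pow(-3, -1)) = Mul(7, Rational(-1, 3)) = Rational(-7, 3))
I = -35 (I = Mul(-7, 5) = -35)
Pow(Add(-12, Add(Function('W')(P, 16), I)), 2) = Pow(Add(-12, Add(Rational(-7, 3), -35)), 2) = Pow(Add(-12, Rational(-112, 3)), 2) = Pow(Rational(-148, 3), 2) = Rational(21904, 9)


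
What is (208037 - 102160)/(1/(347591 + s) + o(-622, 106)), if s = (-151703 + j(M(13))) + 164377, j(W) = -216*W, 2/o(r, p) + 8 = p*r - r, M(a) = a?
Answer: -1236028020133951/324798 ≈ -3.8055e+9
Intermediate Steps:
o(r, p) = 2/(-8 - r + p*r) (o(r, p) = 2/(-8 + (p*r - r)) = 2/(-8 + (-r + p*r)) = 2/(-8 - r + p*r))
s = 9866 (s = (-151703 - 216*13) + 164377 = (-151703 - 2808) + 164377 = -154511 + 164377 = 9866)
(208037 - 102160)/(1/(347591 + s) + o(-622, 106)) = (208037 - 102160)/(1/(347591 + 9866) + 2/(-8 - 1*(-622) + 106*(-622))) = 105877/(1/357457 + 2/(-8 + 622 - 65932)) = 105877/(1/357457 + 2/(-65318)) = 105877/(1/357457 + 2*(-1/65318)) = 105877/(1/357457 - 1/32659) = 105877/(-324798/11674188163) = 105877*(-11674188163/324798) = -1236028020133951/324798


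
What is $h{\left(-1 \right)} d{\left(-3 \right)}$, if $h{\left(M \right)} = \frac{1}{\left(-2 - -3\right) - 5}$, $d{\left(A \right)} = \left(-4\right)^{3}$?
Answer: $16$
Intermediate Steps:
$d{\left(A \right)} = -64$
$h{\left(M \right)} = - \frac{1}{4}$ ($h{\left(M \right)} = \frac{1}{\left(-2 + 3\right) - 5} = \frac{1}{1 - 5} = \frac{1}{-4} = - \frac{1}{4}$)
$h{\left(-1 \right)} d{\left(-3 \right)} = \left(- \frac{1}{4}\right) \left(-64\right) = 16$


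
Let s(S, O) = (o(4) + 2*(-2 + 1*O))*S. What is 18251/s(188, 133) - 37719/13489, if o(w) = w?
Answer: -4984997/2050328 ≈ -2.4313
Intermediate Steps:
s(S, O) = 2*O*S (s(S, O) = (4 + 2*(-2 + 1*O))*S = (4 + 2*(-2 + O))*S = (4 + (-4 + 2*O))*S = (2*O)*S = 2*O*S)
18251/s(188, 133) - 37719/13489 = 18251/((2*133*188)) - 37719/13489 = 18251/50008 - 37719*1/13489 = 18251*(1/50008) - 37719/13489 = 18251/50008 - 37719/13489 = -4984997/2050328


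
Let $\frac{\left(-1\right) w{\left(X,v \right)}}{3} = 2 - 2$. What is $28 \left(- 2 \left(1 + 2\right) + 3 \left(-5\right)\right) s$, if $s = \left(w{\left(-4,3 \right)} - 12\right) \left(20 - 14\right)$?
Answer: $42336$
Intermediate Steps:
$w{\left(X,v \right)} = 0$ ($w{\left(X,v \right)} = - 3 \left(2 - 2\right) = \left(-3\right) 0 = 0$)
$s = -72$ ($s = \left(0 - 12\right) \left(20 - 14\right) = \left(-12\right) 6 = -72$)
$28 \left(- 2 \left(1 + 2\right) + 3 \left(-5\right)\right) s = 28 \left(- 2 \left(1 + 2\right) + 3 \left(-5\right)\right) \left(-72\right) = 28 \left(\left(-2\right) 3 - 15\right) \left(-72\right) = 28 \left(-6 - 15\right) \left(-72\right) = 28 \left(-21\right) \left(-72\right) = \left(-588\right) \left(-72\right) = 42336$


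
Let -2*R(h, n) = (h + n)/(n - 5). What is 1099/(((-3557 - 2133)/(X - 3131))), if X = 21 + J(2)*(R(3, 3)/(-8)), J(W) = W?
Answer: 27346417/45520 ≈ 600.76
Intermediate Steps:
R(h, n) = -(h + n)/(2*(-5 + n)) (R(h, n) = -(h + n)/(2*(n - 5)) = -(h + n)/(2*(-5 + n)))
X = 165/8 (X = 21 + 2*(((-1*3 - 1*3)/(2*(-5 + 3)))/(-8)) = 21 + 2*(((½)*(-3 - 3)/(-2))*(-⅛)) = 21 + 2*(((½)*(-½)*(-6))*(-⅛)) = 21 + 2*((3/2)*(-⅛)) = 21 + 2*(-3/16) = 21 - 3/8 = 165/8 ≈ 20.625)
1099/(((-3557 - 2133)/(X - 3131))) = 1099/(((-3557 - 2133)/(165/8 - 3131))) = 1099/((-5690/(-24883/8))) = 1099/((-5690*(-8/24883))) = 1099/(45520/24883) = 1099*(24883/45520) = 27346417/45520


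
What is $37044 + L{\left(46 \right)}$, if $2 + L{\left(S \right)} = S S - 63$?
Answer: $39095$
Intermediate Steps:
$L{\left(S \right)} = -65 + S^{2}$ ($L{\left(S \right)} = -2 + \left(S S - 63\right) = -2 + \left(S^{2} - 63\right) = -2 + \left(-63 + S^{2}\right) = -65 + S^{2}$)
$37044 + L{\left(46 \right)} = 37044 - \left(65 - 46^{2}\right) = 37044 + \left(-65 + 2116\right) = 37044 + 2051 = 39095$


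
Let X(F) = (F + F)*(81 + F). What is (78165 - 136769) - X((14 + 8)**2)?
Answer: -605524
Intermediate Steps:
X(F) = 2*F*(81 + F) (X(F) = (2*F)*(81 + F) = 2*F*(81 + F))
(78165 - 136769) - X((14 + 8)**2) = (78165 - 136769) - 2*(14 + 8)**2*(81 + (14 + 8)**2) = -58604 - 2*22**2*(81 + 22**2) = -58604 - 2*484*(81 + 484) = -58604 - 2*484*565 = -58604 - 1*546920 = -58604 - 546920 = -605524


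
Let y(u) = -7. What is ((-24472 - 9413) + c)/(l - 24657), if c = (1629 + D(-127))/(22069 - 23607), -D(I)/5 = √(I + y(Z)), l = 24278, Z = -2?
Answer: 52116759/582902 - 5*I*√134/582902 ≈ 89.409 - 9.9295e-5*I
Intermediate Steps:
D(I) = -5*√(-7 + I) (D(I) = -5*√(I - 7) = -5*√(-7 + I))
c = -1629/1538 + 5*I*√134/1538 (c = (1629 - 5*√(-7 - 127))/(22069 - 23607) = (1629 - 5*I*√134)/(-1538) = (1629 - 5*I*√134)*(-1/1538) = -1629/1538 + 5*I*√134/1538 ≈ -1.0592 + 0.037633*I)
((-24472 - 9413) + c)/(l - 24657) = ((-24472 - 9413) + (-1629/1538 + 5*I*√134/1538))/(24278 - 24657) = (-33885 + (-1629/1538 + 5*I*√134/1538))/(-379) = (-52116759/1538 + 5*I*√134/1538)*(-1/379) = 52116759/582902 - 5*I*√134/582902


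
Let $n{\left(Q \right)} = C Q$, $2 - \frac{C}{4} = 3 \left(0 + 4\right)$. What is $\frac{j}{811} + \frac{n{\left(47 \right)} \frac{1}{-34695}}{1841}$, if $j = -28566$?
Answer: $- \frac{364921746698}{10360280889} \approx -35.223$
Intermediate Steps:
$C = -40$ ($C = 8 - 4 \cdot 3 \left(0 + 4\right) = 8 - 4 \cdot 3 \cdot 4 = 8 - 48 = -40$)
$n{\left(Q \right)} = - 40 Q$
$\frac{j}{811} + \frac{n{\left(47 \right)} \frac{1}{-34695}}{1841} = - \frac{28566}{811} + \frac{\left(-40\right) 47 \frac{1}{-34695}}{1841} = \left(-28566\right) \frac{1}{811} + \left(-1880\right) \left(- \frac{1}{34695}\right) \frac{1}{1841} = - \frac{28566}{811} + \frac{376}{6939} \cdot \frac{1}{1841} = - \frac{28566}{811} + \frac{376}{12774699} = - \frac{364921746698}{10360280889}$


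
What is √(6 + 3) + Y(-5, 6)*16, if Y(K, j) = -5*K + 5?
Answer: 483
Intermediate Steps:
Y(K, j) = 5 - 5*K
√(6 + 3) + Y(-5, 6)*16 = √(6 + 3) + (5 - 5*(-5))*16 = √9 + (5 + 25)*16 = 3 + 30*16 = 3 + 480 = 483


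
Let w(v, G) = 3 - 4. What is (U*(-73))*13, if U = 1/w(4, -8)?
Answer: 949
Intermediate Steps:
w(v, G) = -1
U = -1 (U = 1/(-1) = -1)
(U*(-73))*13 = -1*(-73)*13 = 73*13 = 949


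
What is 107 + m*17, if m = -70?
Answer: -1083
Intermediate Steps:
107 + m*17 = 107 - 70*17 = 107 - 1190 = -1083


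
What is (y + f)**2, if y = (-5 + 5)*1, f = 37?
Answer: 1369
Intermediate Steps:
y = 0 (y = 0*1 = 0)
(y + f)**2 = (0 + 37)**2 = 37**2 = 1369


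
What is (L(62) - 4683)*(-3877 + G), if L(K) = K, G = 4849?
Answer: -4491612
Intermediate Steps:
(L(62) - 4683)*(-3877 + G) = (62 - 4683)*(-3877 + 4849) = -4621*972 = -4491612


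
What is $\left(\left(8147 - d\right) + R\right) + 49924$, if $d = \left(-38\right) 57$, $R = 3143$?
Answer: $63380$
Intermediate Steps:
$d = -2166$
$\left(\left(8147 - d\right) + R\right) + 49924 = \left(\left(8147 - -2166\right) + 3143\right) + 49924 = \left(\left(8147 + 2166\right) + 3143\right) + 49924 = \left(10313 + 3143\right) + 49924 = 13456 + 49924 = 63380$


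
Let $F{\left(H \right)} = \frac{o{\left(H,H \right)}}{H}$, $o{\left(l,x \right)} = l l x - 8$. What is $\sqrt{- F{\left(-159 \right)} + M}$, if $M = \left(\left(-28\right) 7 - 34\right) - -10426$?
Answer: $\frac{i \sqrt{381365157}}{159} \approx 122.82 i$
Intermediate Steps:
$o{\left(l,x \right)} = -8 + x l^{2}$ ($o{\left(l,x \right)} = l^{2} x - 8 = x l^{2} - 8 = -8 + x l^{2}$)
$F{\left(H \right)} = \frac{-8 + H^{3}}{H}$ ($F{\left(H \right)} = \frac{-8 + H H^{2}}{H} = \frac{-8 + H^{3}}{H}$)
$M = 10196$ ($M = \left(-196 - 34\right) + 10426 = -230 + 10426 = 10196$)
$\sqrt{- F{\left(-159 \right)} + M} = \sqrt{- \frac{-8 + \left(-159\right)^{3}}{-159} + 10196} = \sqrt{- \frac{\left(-1\right) \left(-8 - 4019679\right)}{159} + 10196} = \sqrt{- \frac{\left(-1\right) \left(-4019687\right)}{159} + 10196} = \sqrt{\left(-1\right) \frac{4019687}{159} + 10196} = \sqrt{- \frac{4019687}{159} + 10196} = \sqrt{- \frac{2398523}{159}} = \frac{i \sqrt{381365157}}{159}$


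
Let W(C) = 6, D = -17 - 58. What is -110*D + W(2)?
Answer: 8256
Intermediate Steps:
D = -75
-110*D + W(2) = -110*(-75) + 6 = 8250 + 6 = 8256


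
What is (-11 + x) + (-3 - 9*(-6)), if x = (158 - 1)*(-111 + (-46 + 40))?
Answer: -18329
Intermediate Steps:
x = -18369 (x = 157*(-111 - 6) = 157*(-117) = -18369)
(-11 + x) + (-3 - 9*(-6)) = (-11 - 18369) + (-3 - 9*(-6)) = -18380 + (-3 + 54) = -18380 + 51 = -18329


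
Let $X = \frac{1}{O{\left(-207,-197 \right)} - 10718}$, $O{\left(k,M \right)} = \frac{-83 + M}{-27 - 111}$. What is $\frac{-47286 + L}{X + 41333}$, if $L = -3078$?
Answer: $- \frac{37239242328}{30561702797} \approx -1.2185$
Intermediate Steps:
$O{\left(k,M \right)} = \frac{83}{138} - \frac{M}{138}$ ($O{\left(k,M \right)} = \frac{-83 + M}{-138} = \left(-83 + M\right) \left(- \frac{1}{138}\right) = \frac{83}{138} - \frac{M}{138}$)
$X = - \frac{69}{739402}$ ($X = \frac{1}{\left(\frac{83}{138} - - \frac{197}{138}\right) - 10718} = \frac{1}{\left(\frac{83}{138} + \frac{197}{138}\right) - 10718} = \frac{1}{\frac{140}{69} - 10718} = \frac{1}{- \frac{739402}{69}} = - \frac{69}{739402} \approx -9.3319 \cdot 10^{-5}$)
$\frac{-47286 + L}{X + 41333} = \frac{-47286 - 3078}{- \frac{69}{739402} + 41333} = - \frac{50364}{\frac{30561702797}{739402}} = \left(-50364\right) \frac{739402}{30561702797} = - \frac{37239242328}{30561702797}$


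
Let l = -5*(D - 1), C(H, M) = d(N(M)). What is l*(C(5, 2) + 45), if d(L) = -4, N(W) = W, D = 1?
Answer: 0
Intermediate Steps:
C(H, M) = -4
l = 0 (l = -5*(1 - 1) = -5*0 = 0)
l*(C(5, 2) + 45) = 0*(-4 + 45) = 0*41 = 0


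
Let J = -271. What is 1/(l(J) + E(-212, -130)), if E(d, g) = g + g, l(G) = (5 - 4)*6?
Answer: -1/254 ≈ -0.0039370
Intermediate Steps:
l(G) = 6 (l(G) = 1*6 = 6)
E(d, g) = 2*g
1/(l(J) + E(-212, -130)) = 1/(6 + 2*(-130)) = 1/(6 - 260) = 1/(-254) = -1/254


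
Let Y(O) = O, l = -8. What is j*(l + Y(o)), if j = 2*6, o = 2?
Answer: -72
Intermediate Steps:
j = 12
j*(l + Y(o)) = 12*(-8 + 2) = 12*(-6) = -72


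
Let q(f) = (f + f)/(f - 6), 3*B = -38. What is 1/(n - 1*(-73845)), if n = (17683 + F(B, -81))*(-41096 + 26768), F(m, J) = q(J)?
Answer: -29/7346130903 ≈ -3.9477e-9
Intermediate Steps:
B = -38/3 (B = (⅓)*(-38) = -38/3 ≈ -12.667)
q(f) = 2*f/(-6 + f) (q(f) = (2*f)/(-6 + f) = 2*f/(-6 + f))
F(m, J) = 2*J/(-6 + J)
n = -7348272408/29 (n = (17683 + 2*(-81)/(-6 - 81))*(-41096 + 26768) = (17683 + 2*(-81)/(-87))*(-14328) = (17683 + 2*(-81)*(-1/87))*(-14328) = (17683 + 54/29)*(-14328) = (512861/29)*(-14328) = -7348272408/29 ≈ -2.5339e+8)
1/(n - 1*(-73845)) = 1/(-7348272408/29 - 1*(-73845)) = 1/(-7348272408/29 + 73845) = 1/(-7346130903/29) = -29/7346130903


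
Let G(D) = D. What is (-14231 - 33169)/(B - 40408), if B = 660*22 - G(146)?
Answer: 7900/4339 ≈ 1.8207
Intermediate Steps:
B = 14374 (B = 660*22 - 1*146 = 14520 - 146 = 14374)
(-14231 - 33169)/(B - 40408) = (-14231 - 33169)/(14374 - 40408) = -47400/(-26034) = -47400*(-1/26034) = 7900/4339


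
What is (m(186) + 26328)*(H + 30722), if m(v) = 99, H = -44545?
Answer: -365300421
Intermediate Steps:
(m(186) + 26328)*(H + 30722) = (99 + 26328)*(-44545 + 30722) = 26427*(-13823) = -365300421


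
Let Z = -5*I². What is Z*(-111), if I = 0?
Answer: 0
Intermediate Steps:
Z = 0 (Z = -5*0² = -5*0 = 0)
Z*(-111) = 0*(-111) = 0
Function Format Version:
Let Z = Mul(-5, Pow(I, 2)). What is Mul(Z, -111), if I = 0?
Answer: 0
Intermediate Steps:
Z = 0 (Z = Mul(-5, Pow(0, 2)) = Mul(-5, 0) = 0)
Mul(Z, -111) = Mul(0, -111) = 0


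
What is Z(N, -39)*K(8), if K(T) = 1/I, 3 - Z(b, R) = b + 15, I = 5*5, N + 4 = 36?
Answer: -44/25 ≈ -1.7600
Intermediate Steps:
N = 32 (N = -4 + 36 = 32)
I = 25
Z(b, R) = -12 - b (Z(b, R) = 3 - (b + 15) = 3 - (15 + b) = 3 + (-15 - b) = -12 - b)
K(T) = 1/25
Z(N, -39)*K(8) = (-12 - 1*32)*(1/25) = (-12 - 32)*(1/25) = -44*1/25 = -44/25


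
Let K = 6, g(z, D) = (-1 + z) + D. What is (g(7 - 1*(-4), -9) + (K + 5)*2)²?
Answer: 529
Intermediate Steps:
g(z, D) = -1 + D + z
(g(7 - 1*(-4), -9) + (K + 5)*2)² = ((-1 - 9 + (7 - 1*(-4))) + (6 + 5)*2)² = ((-1 - 9 + (7 + 4)) + 11*2)² = ((-1 - 9 + 11) + 22)² = (1 + 22)² = 23² = 529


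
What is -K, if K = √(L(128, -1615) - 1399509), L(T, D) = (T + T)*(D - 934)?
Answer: -I*√2052053 ≈ -1432.5*I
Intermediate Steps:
L(T, D) = 2*T*(-934 + D) (L(T, D) = (2*T)*(-934 + D) = 2*T*(-934 + D))
K = I*√2052053 (K = √(2*128*(-934 - 1615) - 1399509) = √(2*128*(-2549) - 1399509) = √(-652544 - 1399509) = √(-2052053) = I*√2052053 ≈ 1432.5*I)
-K = -I*√2052053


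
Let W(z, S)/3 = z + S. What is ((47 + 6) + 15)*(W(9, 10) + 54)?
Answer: 7548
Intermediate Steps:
W(z, S) = 3*S + 3*z (W(z, S) = 3*(z + S) = 3*(S + z) = 3*S + 3*z)
((47 + 6) + 15)*(W(9, 10) + 54) = ((47 + 6) + 15)*((3*10 + 3*9) + 54) = (53 + 15)*((30 + 27) + 54) = 68*(57 + 54) = 68*111 = 7548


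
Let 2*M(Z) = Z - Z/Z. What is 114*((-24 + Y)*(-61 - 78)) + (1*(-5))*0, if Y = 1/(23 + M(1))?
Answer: 8731146/23 ≈ 3.7962e+5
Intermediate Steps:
M(Z) = -½ + Z/2 (M(Z) = (Z - Z/Z)/2 = (Z - 1*1)/2 = (Z - 1)/2 = (-1 + Z)/2 = -½ + Z/2)
Y = 1/23 (Y = 1/(23 + (-½ + (½)*1)) = 1/(23 + (-½ + ½)) = 1/(23 + 0) = 1/23 ≈ 0.043478)
114*((-24 + Y)*(-61 - 78)) + (1*(-5))*0 = 114*((-24 + 1/23)*(-61 - 78)) + (1*(-5))*0 = 114*(-551/23*(-139)) - 5*0 = 114*(76589/23) + 0 = 8731146/23 + 0 = 8731146/23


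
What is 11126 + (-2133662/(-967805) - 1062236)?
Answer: -1017267379888/967805 ≈ -1.0511e+6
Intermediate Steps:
11126 + (-2133662/(-967805) - 1062236) = 11126 + (-2133662*(-1/967805) - 1062236) = 11126 + (2133662/967805 - 1062236) = 11126 - 1028035178318/967805 = -1017267379888/967805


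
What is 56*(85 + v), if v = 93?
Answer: 9968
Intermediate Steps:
56*(85 + v) = 56*(85 + 93) = 56*178 = 9968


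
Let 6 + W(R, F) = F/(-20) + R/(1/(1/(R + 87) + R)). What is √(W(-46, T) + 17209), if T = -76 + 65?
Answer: √3247427755/410 ≈ 138.99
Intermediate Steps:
T = -11
W(R, F) = -6 - F/20 + R*(R + 1/(87 + R)) (W(R, F) = -6 + (F/(-20) + R/(1/(1/(R + 87) + R))) = -6 + (F*(-1/20) + R/(1/(1/(87 + R) + R))) = -6 + (-F/20 + R/(1/(R + 1/(87 + R)))) = -6 + (-F/20 + R*(R + 1/(87 + R))) = -6 - F/20 + R*(R + 1/(87 + R)))
√(W(-46, T) + 17209) = √((-10440 - 100*(-46) - 87*(-11) + 20*(-46)³ + 1740*(-46)² - 1*(-11)*(-46))/(20*(87 - 46)) + 17209) = √((1/20)*(-10440 + 4600 + 957 + 20*(-97336) + 1740*2116 - 506)/41 + 17209) = √((1/20)*(1/41)*(-10440 + 4600 + 957 - 1946720 + 3681840 - 506) + 17209) = √((1/20)*(1/41)*1729731 + 17209) = √(1729731/820 + 17209) = √(15841111/820) = √3247427755/410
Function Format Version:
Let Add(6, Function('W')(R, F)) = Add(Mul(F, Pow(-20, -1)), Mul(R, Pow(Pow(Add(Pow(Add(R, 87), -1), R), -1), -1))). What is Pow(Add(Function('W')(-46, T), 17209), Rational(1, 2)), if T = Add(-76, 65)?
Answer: Mul(Rational(1, 410), Pow(3247427755, Rational(1, 2))) ≈ 138.99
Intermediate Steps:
T = -11
Function('W')(R, F) = Add(-6, Mul(Rational(-1, 20), F), Mul(R, Add(R, Pow(Add(87, R), -1)))) (Function('W')(R, F) = Add(-6, Add(Mul(F, Pow(-20, -1)), Mul(R, Pow(Pow(Add(Pow(Add(R, 87), -1), R), -1), -1)))) = Add(-6, Add(Mul(F, Rational(-1, 20)), Mul(R, Pow(Pow(Add(Pow(Add(87, R), -1), R), -1), -1)))) = Add(-6, Add(Mul(Rational(-1, 20), F), Mul(R, Pow(Pow(Add(R, Pow(Add(87, R), -1)), -1), -1)))) = Add(-6, Add(Mul(Rational(-1, 20), F), Mul(R, Add(R, Pow(Add(87, R), -1))))) = Add(-6, Mul(Rational(-1, 20), F), Mul(R, Add(R, Pow(Add(87, R), -1)))))
Pow(Add(Function('W')(-46, T), 17209), Rational(1, 2)) = Pow(Add(Mul(Rational(1, 20), Pow(Add(87, -46), -1), Add(-10440, Mul(-100, -46), Mul(-87, -11), Mul(20, Pow(-46, 3)), Mul(1740, Pow(-46, 2)), Mul(-1, -11, -46))), 17209), Rational(1, 2)) = Pow(Add(Mul(Rational(1, 20), Pow(41, -1), Add(-10440, 4600, 957, Mul(20, -97336), Mul(1740, 2116), -506)), 17209), Rational(1, 2)) = Pow(Add(Mul(Rational(1, 20), Rational(1, 41), Add(-10440, 4600, 957, -1946720, 3681840, -506)), 17209), Rational(1, 2)) = Pow(Add(Mul(Rational(1, 20), Rational(1, 41), 1729731), 17209), Rational(1, 2)) = Pow(Add(Rational(1729731, 820), 17209), Rational(1, 2)) = Pow(Rational(15841111, 820), Rational(1, 2)) = Mul(Rational(1, 410), Pow(3247427755, Rational(1, 2)))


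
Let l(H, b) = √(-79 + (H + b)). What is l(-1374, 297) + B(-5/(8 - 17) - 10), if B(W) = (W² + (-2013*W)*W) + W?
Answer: -14537465/81 + 34*I ≈ -1.7948e+5 + 34.0*I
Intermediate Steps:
l(H, b) = √(-79 + H + b)
B(W) = W - 2012*W² (B(W) = (W² - 2013*W²) + W = -2012*W² + W = W - 2012*W²)
l(-1374, 297) + B(-5/(8 - 17) - 10) = √(-79 - 1374 + 297) + (-5/(8 - 17) - 10)*(1 - 2012*(-5/(8 - 17) - 10)) = √(-1156) + (-5/(-9) - 10)*(1 - 2012*(-5/(-9) - 10)) = 34*I + (-5*(-⅑) - 10)*(1 - 2012*(-5*(-⅑) - 10)) = 34*I + (5/9 - 10)*(1 - 2012*(5/9 - 10)) = 34*I - 85*(1 - 2012*(-85/9))/9 = 34*I - 85*(1 + 171020/9)/9 = 34*I - 85/9*171029/9 = 34*I - 14537465/81 = -14537465/81 + 34*I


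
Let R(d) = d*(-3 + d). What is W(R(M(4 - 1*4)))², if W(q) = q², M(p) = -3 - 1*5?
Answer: 59969536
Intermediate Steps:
M(p) = -8 (M(p) = -3 - 5 = -8)
W(R(M(4 - 1*4)))² = ((-8*(-3 - 8))²)² = ((-8*(-11))²)² = (88²)² = 7744² = 59969536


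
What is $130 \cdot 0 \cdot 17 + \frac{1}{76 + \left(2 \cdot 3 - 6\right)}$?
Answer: $\frac{1}{76} \approx 0.013158$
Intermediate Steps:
$130 \cdot 0 \cdot 17 + \frac{1}{76 + \left(2 \cdot 3 - 6\right)} = 130 \cdot 0 + \frac{1}{76 + \left(6 - 6\right)} = 0 + \frac{1}{76 + 0} = 0 + \frac{1}{76} = \frac{1}{76}$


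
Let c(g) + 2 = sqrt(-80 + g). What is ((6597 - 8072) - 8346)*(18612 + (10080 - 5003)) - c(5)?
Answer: -232649667 - 5*I*sqrt(3) ≈ -2.3265e+8 - 8.6602*I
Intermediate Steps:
c(g) = -2 + sqrt(-80 + g)
((6597 - 8072) - 8346)*(18612 + (10080 - 5003)) - c(5) = ((6597 - 8072) - 8346)*(18612 + (10080 - 5003)) - (-2 + sqrt(-80 + 5)) = (-1475 - 8346)*(18612 + 5077) - (-2 + sqrt(-75)) = -9821*23689 - (-2 + 5*I*sqrt(3)) = -232649669 + (2 - 5*I*sqrt(3)) = -232649667 - 5*I*sqrt(3)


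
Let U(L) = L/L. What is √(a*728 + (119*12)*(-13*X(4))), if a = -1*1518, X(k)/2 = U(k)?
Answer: 2*I*√285558 ≈ 1068.8*I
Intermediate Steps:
U(L) = 1
X(k) = 2 (X(k) = 2*1 = 2)
a = -1518
√(a*728 + (119*12)*(-13*X(4))) = √(-1518*728 + (119*12)*(-13*2)) = √(-1105104 + 1428*(-26)) = √(-1105104 - 37128) = √(-1142232) = 2*I*√285558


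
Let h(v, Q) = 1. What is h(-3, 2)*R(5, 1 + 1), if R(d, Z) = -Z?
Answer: -2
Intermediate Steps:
h(-3, 2)*R(5, 1 + 1) = 1*(-(1 + 1)) = 1*(-1*2) = 1*(-2) = -2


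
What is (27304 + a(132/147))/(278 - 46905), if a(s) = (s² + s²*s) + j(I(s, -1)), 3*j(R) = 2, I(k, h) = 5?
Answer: -9637640330/16456859769 ≈ -0.58563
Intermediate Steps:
j(R) = ⅔ (j(R) = (⅓)*2 = ⅔)
a(s) = ⅔ + s² + s³ (a(s) = (s² + s²*s) + ⅔ = (s² + s³) + ⅔ = ⅔ + s² + s³)
(27304 + a(132/147))/(278 - 46905) = (27304 + (⅔ + (132/147)² + (132/147)³))/(278 - 46905) = (27304 + (⅔ + (132*(1/147))² + (132*(1/147))³))/(-46627) = (27304 + (⅔ + (44/49)² + (44/49)³))*(-1/46627) = (27304 + (⅔ + 1936/2401 + 85184/117649))*(-1/46627) = (27304 + 775442/352947)*(-1/46627) = (9637640330/352947)*(-1/46627) = -9637640330/16456859769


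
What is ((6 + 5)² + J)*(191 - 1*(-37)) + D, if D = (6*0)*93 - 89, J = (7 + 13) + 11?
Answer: 34567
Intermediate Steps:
J = 31 (J = 20 + 11 = 31)
D = -89 (D = 0*93 - 89 = 0 - 89 = -89)
((6 + 5)² + J)*(191 - 1*(-37)) + D = ((6 + 5)² + 31)*(191 - 1*(-37)) - 89 = (11² + 31)*(191 + 37) - 89 = (121 + 31)*228 - 89 = 152*228 - 89 = 34656 - 89 = 34567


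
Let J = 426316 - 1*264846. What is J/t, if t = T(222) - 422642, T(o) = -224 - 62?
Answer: -80735/211464 ≈ -0.38179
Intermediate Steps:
T(o) = -286
J = 161470 (J = 426316 - 264846 = 161470)
t = -422928 (t = -286 - 422642 = -422928)
J/t = 161470/(-422928) = 161470*(-1/422928) = -80735/211464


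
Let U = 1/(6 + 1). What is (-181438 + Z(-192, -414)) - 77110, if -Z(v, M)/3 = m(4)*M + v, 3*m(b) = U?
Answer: -1805390/7 ≈ -2.5791e+5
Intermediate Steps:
U = ⅐ (U = 1/7 = ⅐ ≈ 0.14286)
m(b) = 1/21 (m(b) = (⅓)*(⅐) = 1/21)
Z(v, M) = -3*v - M/7 (Z(v, M) = -3*(M/21 + v) = -3*(v + M/21) = -3*v - M/7)
(-181438 + Z(-192, -414)) - 77110 = (-181438 + (-3*(-192) - ⅐*(-414))) - 77110 = (-181438 + (576 + 414/7)) - 77110 = (-181438 + 4446/7) - 77110 = -1265620/7 - 77110 = -1805390/7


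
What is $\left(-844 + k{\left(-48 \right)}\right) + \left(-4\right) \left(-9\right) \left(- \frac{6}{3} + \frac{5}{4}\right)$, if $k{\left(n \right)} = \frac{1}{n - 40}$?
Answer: $- \frac{76649}{88} \approx -871.01$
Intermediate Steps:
$k{\left(n \right)} = \frac{1}{-40 + n}$
$\left(-844 + k{\left(-48 \right)}\right) + \left(-4\right) \left(-9\right) \left(- \frac{6}{3} + \frac{5}{4}\right) = \left(-844 + \frac{1}{-40 - 48}\right) + \left(-4\right) \left(-9\right) \left(- \frac{6}{3} + \frac{5}{4}\right) = \left(-844 + \frac{1}{-88}\right) + 36 \left(\left(-6\right) \frac{1}{3} + 5 \cdot \frac{1}{4}\right) = \left(-844 - \frac{1}{88}\right) + 36 \left(-2 + \frac{5}{4}\right) = - \frac{74273}{88} + 36 \left(- \frac{3}{4}\right) = - \frac{74273}{88} - 27 = - \frac{76649}{88}$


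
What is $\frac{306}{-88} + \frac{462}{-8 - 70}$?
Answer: $- \frac{5377}{572} \approx -9.4003$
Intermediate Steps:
$\frac{306}{-88} + \frac{462}{-8 - 70} = 306 \left(- \frac{1}{88}\right) + \frac{462}{-8 - 70} = - \frac{153}{44} + \frac{462}{-78} = - \frac{153}{44} + 462 \left(- \frac{1}{78}\right) = - \frac{153}{44} - \frac{77}{13} = - \frac{5377}{572}$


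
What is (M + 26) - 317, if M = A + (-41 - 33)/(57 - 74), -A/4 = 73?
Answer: -9837/17 ≈ -578.65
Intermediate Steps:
A = -292 (A = -4*73 = -292)
M = -4890/17 (M = -292 + (-41 - 33)/(57 - 74) = -292 - 74/(-17) = -292 - 74*(-1/17) = -292 + 74/17 = -4890/17 ≈ -287.65)
(M + 26) - 317 = (-4890/17 + 26) - 317 = -4448/17 - 317 = -9837/17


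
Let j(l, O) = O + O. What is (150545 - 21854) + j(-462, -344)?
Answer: 128003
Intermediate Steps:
j(l, O) = 2*O
(150545 - 21854) + j(-462, -344) = (150545 - 21854) + 2*(-344) = 128691 - 688 = 128003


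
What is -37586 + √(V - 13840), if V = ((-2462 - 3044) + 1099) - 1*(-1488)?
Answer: -37586 + I*√16759 ≈ -37586.0 + 129.46*I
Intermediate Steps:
V = -2919 (V = (-5506 + 1099) + 1488 = -4407 + 1488 = -2919)
-37586 + √(V - 13840) = -37586 + √(-2919 - 13840) = -37586 + √(-16759) = -37586 + I*√16759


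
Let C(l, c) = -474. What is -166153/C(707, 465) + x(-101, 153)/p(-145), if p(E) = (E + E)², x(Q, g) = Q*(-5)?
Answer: 1397370667/3986340 ≈ 350.54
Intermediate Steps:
x(Q, g) = -5*Q
p(E) = 4*E² (p(E) = (2*E)² = 4*E²)
-166153/C(707, 465) + x(-101, 153)/p(-145) = -166153/(-474) + (-5*(-101))/((4*(-145)²)) = -166153*(-1/474) + 505/((4*21025)) = 166153/474 + 505/84100 = 166153/474 + 505*(1/84100) = 166153/474 + 101/16820 = 1397370667/3986340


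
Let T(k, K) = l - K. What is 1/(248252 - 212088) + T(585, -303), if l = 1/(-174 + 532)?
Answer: 1961445129/6473356 ≈ 303.00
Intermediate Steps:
l = 1/358 ≈ 0.0027933
T(k, K) = 1/358 - K
1/(248252 - 212088) + T(585, -303) = 1/(248252 - 212088) + (1/358 - 1*(-303)) = 1/36164 + (1/358 + 303) = 1/36164 + 108475/358 = 1961445129/6473356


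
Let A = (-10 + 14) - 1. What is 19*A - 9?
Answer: 48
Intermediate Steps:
A = 3 (A = 4 - 1 = 3)
19*A - 9 = 19*3 - 9 = 57 - 9 = 48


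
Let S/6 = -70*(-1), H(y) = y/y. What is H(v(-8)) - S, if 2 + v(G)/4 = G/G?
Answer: -419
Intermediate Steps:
v(G) = -4 (v(G) = -8 + 4*(G/G) = -8 + 4*1 = -8 + 4 = -4)
H(y) = 1
S = 420 (S = 6*(-70*(-1)) = 6*70 = 420)
H(v(-8)) - S = 1 - 1*420 = 1 - 420 = -419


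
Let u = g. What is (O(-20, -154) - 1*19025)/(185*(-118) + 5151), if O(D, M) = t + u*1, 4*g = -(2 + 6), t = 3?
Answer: 19024/16679 ≈ 1.1406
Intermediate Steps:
g = -2 (g = (-(2 + 6))/4 = (-1*8)/4 = (1/4)*(-8) = -2)
u = -2
O(D, M) = 1 (O(D, M) = 3 - 2*1 = 3 - 2 = 1)
(O(-20, -154) - 1*19025)/(185*(-118) + 5151) = (1 - 1*19025)/(185*(-118) + 5151) = (1 - 19025)/(-21830 + 5151) = -19024/(-16679) = -19024*(-1/16679) = 19024/16679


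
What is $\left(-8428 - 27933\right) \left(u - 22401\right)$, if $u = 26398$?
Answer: $-145334917$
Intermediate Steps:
$\left(-8428 - 27933\right) \left(u - 22401\right) = \left(-8428 - 27933\right) \left(26398 - 22401\right) = \left(-36361\right) 3997 = -145334917$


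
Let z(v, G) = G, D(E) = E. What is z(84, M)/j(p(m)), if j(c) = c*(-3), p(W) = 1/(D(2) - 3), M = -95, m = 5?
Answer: -95/3 ≈ -31.667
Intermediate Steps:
p(W) = -1 (p(W) = 1/(2 - 3) = 1/(-1) = -1)
j(c) = -3*c
z(84, M)/j(p(m)) = -95/((-3*(-1))) = -95/3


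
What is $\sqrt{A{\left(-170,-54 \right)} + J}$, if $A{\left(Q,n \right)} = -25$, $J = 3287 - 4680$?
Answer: $i \sqrt{1418} \approx 37.656 i$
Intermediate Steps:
$J = -1393$ ($J = 3287 - 4680 = -1393$)
$\sqrt{A{\left(-170,-54 \right)} + J} = \sqrt{-25 - 1393} = \sqrt{-1418} = i \sqrt{1418}$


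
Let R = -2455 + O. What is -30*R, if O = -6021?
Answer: 254280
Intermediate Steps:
R = -8476 (R = -2455 - 6021 = -8476)
-30*R = -30*(-8476) = 254280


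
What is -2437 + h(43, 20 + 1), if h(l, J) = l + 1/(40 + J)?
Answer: -146033/61 ≈ -2394.0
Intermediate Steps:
-2437 + h(43, 20 + 1) = -2437 + (1 + 40*43 + (20 + 1)*43)/(40 + (20 + 1)) = -2437 + (1 + 1720 + 21*43)/(40 + 21) = -2437 + (1 + 1720 + 903)/61 = -2437 + (1/61)*2624 = -2437 + 2624/61 = -146033/61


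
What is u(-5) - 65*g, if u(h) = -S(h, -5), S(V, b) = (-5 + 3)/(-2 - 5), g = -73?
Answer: 33213/7 ≈ 4744.7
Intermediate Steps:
S(V, b) = 2/7 (S(V, b) = -2/(-7) = -2*(-⅐) = 2/7)
u(h) = -2/7 (u(h) = -1*2/7 = -2/7)
u(-5) - 65*g = -2/7 - 65*(-73) = -2/7 + 4745 = 33213/7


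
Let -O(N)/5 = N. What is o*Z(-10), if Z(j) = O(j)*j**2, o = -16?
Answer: -80000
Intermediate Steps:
O(N) = -5*N
Z(j) = -5*j**3 (Z(j) = (-5*j)*j**2 = -5*j**3)
o*Z(-10) = -(-80)*(-10)**3 = -(-80)*(-1000) = -16*5000 = -80000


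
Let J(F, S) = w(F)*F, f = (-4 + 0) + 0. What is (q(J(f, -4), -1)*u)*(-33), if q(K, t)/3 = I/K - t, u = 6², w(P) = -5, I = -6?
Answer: -12474/5 ≈ -2494.8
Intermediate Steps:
f = -4 (f = -4 + 0 = -4)
u = 36
J(F, S) = -5*F
q(K, t) = -18/K - 3*t (q(K, t) = 3*(-6/K - t) = 3*(-t - 6/K) = -18/K - 3*t)
(q(J(f, -4), -1)*u)*(-33) = ((-18/((-5*(-4))) - 3*(-1))*36)*(-33) = ((-18/20 + 3)*36)*(-33) = ((-18*1/20 + 3)*36)*(-33) = ((-9/10 + 3)*36)*(-33) = ((21/10)*36)*(-33) = (378/5)*(-33) = -12474/5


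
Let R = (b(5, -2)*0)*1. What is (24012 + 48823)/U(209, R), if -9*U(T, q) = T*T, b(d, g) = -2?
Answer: -655515/43681 ≈ -15.007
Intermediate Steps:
R = 0 (R = -2*0*1 = 0*1 = 0)
U(T, q) = -T²/9 (U(T, q) = -T*T/9 = -T²/9)
(24012 + 48823)/U(209, R) = (24012 + 48823)/((-⅑*209²)) = 72835/((-⅑*43681)) = 72835/(-43681/9) = 72835*(-9/43681) = -655515/43681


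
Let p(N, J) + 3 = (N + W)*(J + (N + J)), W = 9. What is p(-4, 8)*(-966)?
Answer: -55062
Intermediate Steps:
p(N, J) = -3 + (9 + N)*(N + 2*J) (p(N, J) = -3 + (N + 9)*(J + (N + J)) = -3 + (9 + N)*(J + (J + N)) = -3 + (9 + N)*(N + 2*J))
p(-4, 8)*(-966) = (-3 + (-4)**2 + 9*(-4) + 18*8 + 2*8*(-4))*(-966) = (-3 + 16 - 36 + 144 - 64)*(-966) = 57*(-966) = -55062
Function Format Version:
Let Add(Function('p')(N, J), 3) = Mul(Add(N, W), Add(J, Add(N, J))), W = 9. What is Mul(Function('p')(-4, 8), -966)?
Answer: -55062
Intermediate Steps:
Function('p')(N, J) = Add(-3, Mul(Add(9, N), Add(N, Mul(2, J)))) (Function('p')(N, J) = Add(-3, Mul(Add(N, 9), Add(J, Add(N, J)))) = Add(-3, Mul(Add(9, N), Add(J, Add(J, N)))) = Add(-3, Mul(Add(9, N), Add(N, Mul(2, J)))))
Mul(Function('p')(-4, 8), -966) = Mul(Add(-3, Pow(-4, 2), Mul(9, -4), Mul(18, 8), Mul(2, 8, -4)), -966) = Mul(Add(-3, 16, -36, 144, -64), -966) = Mul(57, -966) = -55062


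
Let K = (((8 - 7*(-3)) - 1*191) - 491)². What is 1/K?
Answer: 1/426409 ≈ 2.3452e-6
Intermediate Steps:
K = 426409 (K = (((8 + 21) - 191) - 491)² = ((29 - 191) - 491)² = (-162 - 491)² = (-653)² = 426409)
1/K = 1/426409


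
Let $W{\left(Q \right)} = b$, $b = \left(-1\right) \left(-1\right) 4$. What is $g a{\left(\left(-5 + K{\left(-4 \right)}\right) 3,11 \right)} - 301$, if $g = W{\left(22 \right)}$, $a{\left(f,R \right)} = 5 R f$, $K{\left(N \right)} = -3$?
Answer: $-5581$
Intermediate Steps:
$a{\left(f,R \right)} = 5 R f$
$b = 4$ ($b = 1 \cdot 4 = 4$)
$W{\left(Q \right)} = 4$
$g = 4$
$g a{\left(\left(-5 + K{\left(-4 \right)}\right) 3,11 \right)} - 301 = 4 \cdot 5 \cdot 11 \left(-5 - 3\right) 3 - 301 = 4 \cdot 5 \cdot 11 \left(\left(-8\right) 3\right) - 301 = 4 \cdot 5 \cdot 11 \left(-24\right) - 301 = 4 \left(-1320\right) - 301 = -5280 - 301 = -5581$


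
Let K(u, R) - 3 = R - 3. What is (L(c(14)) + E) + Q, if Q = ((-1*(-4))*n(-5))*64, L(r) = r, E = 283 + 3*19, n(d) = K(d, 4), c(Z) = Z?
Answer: 1378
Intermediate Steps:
K(u, R) = R (K(u, R) = 3 + (R - 3) = 3 + (-3 + R) = R)
n(d) = 4
E = 340 (E = 283 + 57 = 340)
Q = 1024 (Q = (-1*(-4)*4)*64 = (4*4)*64 = 16*64 = 1024)
(L(c(14)) + E) + Q = (14 + 340) + 1024 = 354 + 1024 = 1378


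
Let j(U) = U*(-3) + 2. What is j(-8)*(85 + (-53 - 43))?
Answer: -286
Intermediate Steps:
j(U) = 2 - 3*U (j(U) = -3*U + 2 = 2 - 3*U)
j(-8)*(85 + (-53 - 43)) = (2 - 3*(-8))*(85 + (-53 - 43)) = (2 + 24)*(85 - 96) = 26*(-11) = -286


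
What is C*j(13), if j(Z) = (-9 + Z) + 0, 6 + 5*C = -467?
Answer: -1892/5 ≈ -378.40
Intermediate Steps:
C = -473/5 (C = -6/5 + (⅕)*(-467) = -6/5 - 467/5 = -473/5 ≈ -94.600)
j(Z) = -9 + Z
C*j(13) = -473*(-9 + 13)/5 = -473/5*4 = -1892/5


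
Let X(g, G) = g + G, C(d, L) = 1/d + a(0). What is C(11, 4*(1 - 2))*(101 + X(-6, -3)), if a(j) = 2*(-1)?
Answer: -1932/11 ≈ -175.64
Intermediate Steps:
a(j) = -2
C(d, L) = -2 + 1/d (C(d, L) = 1/d - 2 = -2 + 1/d)
X(g, G) = G + g
C(11, 4*(1 - 2))*(101 + X(-6, -3)) = (-2 + 1/11)*(101 + (-3 - 6)) = (-2 + 1/11)*(101 - 9) = -21/11*92 = -1932/11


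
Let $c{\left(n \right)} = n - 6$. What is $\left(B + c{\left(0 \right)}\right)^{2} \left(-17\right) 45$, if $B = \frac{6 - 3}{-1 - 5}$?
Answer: $- \frac{129285}{4} \approx -32321.0$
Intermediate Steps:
$c{\left(n \right)} = -6 + n$ ($c{\left(n \right)} = n - 6 = -6 + n$)
$B = - \frac{1}{2}$ ($B = \frac{3}{-6} = 3 \left(- \frac{1}{6}\right) = - \frac{1}{2} \approx -0.5$)
$\left(B + c{\left(0 \right)}\right)^{2} \left(-17\right) 45 = \left(- \frac{1}{2} + \left(-6 + 0\right)\right)^{2} \left(-17\right) 45 = \left(- \frac{1}{2} - 6\right)^{2} \left(-17\right) 45 = \left(- \frac{13}{2}\right)^{2} \left(-17\right) 45 = \frac{169}{4} \left(-17\right) 45 = \left(- \frac{2873}{4}\right) 45 = - \frac{129285}{4}$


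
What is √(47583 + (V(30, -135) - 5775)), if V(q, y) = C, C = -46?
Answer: √41762 ≈ 204.36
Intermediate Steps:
V(q, y) = -46
√(47583 + (V(30, -135) - 5775)) = √(47583 + (-46 - 5775)) = √(47583 - 5821) = √41762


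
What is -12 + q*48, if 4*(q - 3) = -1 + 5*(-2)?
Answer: 0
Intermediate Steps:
q = 1/4 (q = 3 + (-1 + 5*(-2))/4 = 3 + (-1 - 10)/4 = 3 + (1/4)*(-11) = 3 - 11/4 = 1/4 ≈ 0.25000)
-12 + q*48 = -12 + (1/4)*48 = -12 + 12 = 0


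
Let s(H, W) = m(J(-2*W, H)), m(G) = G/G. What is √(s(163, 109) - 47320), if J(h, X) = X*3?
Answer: I*√47319 ≈ 217.53*I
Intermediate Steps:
J(h, X) = 3*X
m(G) = 1
s(H, W) = 1
√(s(163, 109) - 47320) = √(1 - 47320) = √(-47319) = I*√47319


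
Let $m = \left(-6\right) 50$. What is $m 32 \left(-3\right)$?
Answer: $28800$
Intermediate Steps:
$m = -300$
$m 32 \left(-3\right) = - 300 \cdot 32 \left(-3\right) = \left(-300\right) \left(-96\right) = 28800$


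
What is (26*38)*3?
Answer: 2964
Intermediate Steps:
(26*38)*3 = 988*3 = 2964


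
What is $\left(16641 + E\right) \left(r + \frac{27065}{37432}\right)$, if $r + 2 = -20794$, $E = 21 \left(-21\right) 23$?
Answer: $- \frac{2529050213943}{18716} \approx -1.3513 \cdot 10^{8}$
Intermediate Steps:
$E = -10143$ ($E = \left(-441\right) 23 = -10143$)
$r = -20796$ ($r = -2 - 20794 = -20796$)
$\left(16641 + E\right) \left(r + \frac{27065}{37432}\right) = \left(16641 - 10143\right) \left(-20796 + \frac{27065}{37432}\right) = 6498 \left(-20796 + 27065 \cdot \frac{1}{37432}\right) = 6498 \left(-20796 + \frac{27065}{37432}\right) = 6498 \left(- \frac{778408807}{37432}\right) = - \frac{2529050213943}{18716}$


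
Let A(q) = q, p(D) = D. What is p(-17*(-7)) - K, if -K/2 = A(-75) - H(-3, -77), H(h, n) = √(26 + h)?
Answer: -31 - 2*√23 ≈ -40.592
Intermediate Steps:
K = 150 + 2*√23 (K = -2*(-75 - √(26 - 3)) = -2*(-75 - √23) = 150 + 2*√23 ≈ 159.59)
p(-17*(-7)) - K = -17*(-7) - (150 + 2*√23) = 119 + (-150 - 2*√23) = -31 - 2*√23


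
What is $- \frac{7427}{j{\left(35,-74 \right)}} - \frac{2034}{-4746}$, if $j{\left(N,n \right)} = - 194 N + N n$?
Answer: $\frac{11447}{9380} \approx 1.2204$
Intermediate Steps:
$- \frac{7427}{j{\left(35,-74 \right)}} - \frac{2034}{-4746} = - \frac{7427}{35 \left(-194 - 74\right)} - \frac{2034}{-4746} = - \frac{7427}{35 \left(-268\right)} - - \frac{3}{7} = - \frac{7427}{-9380} + \frac{3}{7} = \left(-7427\right) \left(- \frac{1}{9380}\right) + \frac{3}{7} = \frac{1061}{1340} + \frac{3}{7} = \frac{11447}{9380}$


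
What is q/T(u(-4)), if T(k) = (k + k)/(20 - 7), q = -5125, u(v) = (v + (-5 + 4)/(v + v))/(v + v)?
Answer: -2132000/31 ≈ -68774.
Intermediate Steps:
u(v) = (v - 1/(2*v))/(2*v) (u(v) = (v - 1/(2*v))/((2*v)) = (v - 1/(2*v))*(1/(2*v)) = (v - 1/(2*v))/(2*v))
T(k) = 2*k/13 (T(k) = (2*k)/13 = (2*k)*(1/13) = 2*k/13)
q/T(u(-4)) = -5125*13/(2*(½ - ¼/(-4)²)) = -5125*13/(2*(½ - ¼*1/16)) = -5125*13/(2*(½ - 1/64)) = -5125/((2/13)*(31/64)) = -5125/31/416 = -5125*416/31 = -2132000/31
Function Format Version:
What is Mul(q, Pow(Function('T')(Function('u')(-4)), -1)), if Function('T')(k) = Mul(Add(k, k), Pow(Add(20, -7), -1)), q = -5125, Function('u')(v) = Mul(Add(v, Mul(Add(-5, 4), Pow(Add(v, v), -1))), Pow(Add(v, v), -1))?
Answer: Rational(-2132000, 31) ≈ -68774.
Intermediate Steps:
Function('u')(v) = Mul(Rational(1, 2), Pow(v, -1), Add(v, Mul(Rational(-1, 2), Pow(v, -1)))) (Function('u')(v) = Mul(Add(v, Mul(-1, Pow(Mul(2, v), -1))), Pow(Mul(2, v), -1)) = Mul(Add(v, Mul(-1, Mul(Rational(1, 2), Pow(v, -1)))), Mul(Rational(1, 2), Pow(v, -1))) = Mul(Add(v, Mul(Rational(-1, 2), Pow(v, -1))), Mul(Rational(1, 2), Pow(v, -1))) = Mul(Rational(1, 2), Pow(v, -1), Add(v, Mul(Rational(-1, 2), Pow(v, -1)))))
Function('T')(k) = Mul(Rational(2, 13), k) (Function('T')(k) = Mul(Mul(2, k), Pow(13, -1)) = Mul(Mul(2, k), Rational(1, 13)) = Mul(Rational(2, 13), k))
Mul(q, Pow(Function('T')(Function('u')(-4)), -1)) = Mul(-5125, Pow(Mul(Rational(2, 13), Add(Rational(1, 2), Mul(Rational(-1, 4), Pow(-4, -2)))), -1)) = Mul(-5125, Pow(Mul(Rational(2, 13), Add(Rational(1, 2), Mul(Rational(-1, 4), Rational(1, 16)))), -1)) = Mul(-5125, Pow(Mul(Rational(2, 13), Add(Rational(1, 2), Rational(-1, 64))), -1)) = Mul(-5125, Pow(Mul(Rational(2, 13), Rational(31, 64)), -1)) = Mul(-5125, Pow(Rational(31, 416), -1)) = Mul(-5125, Rational(416, 31)) = Rational(-2132000, 31)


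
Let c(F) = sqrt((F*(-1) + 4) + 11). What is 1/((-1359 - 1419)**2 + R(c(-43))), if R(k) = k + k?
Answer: 1929321/14889118084106 - sqrt(58)/29778236168212 ≈ 1.2958e-7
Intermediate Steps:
c(F) = sqrt(15 - F) (c(F) = sqrt((-F + 4) + 11) = sqrt((4 - F) + 11) = sqrt(15 - F))
R(k) = 2*k
1/((-1359 - 1419)**2 + R(c(-43))) = 1/((-1359 - 1419)**2 + 2*sqrt(15 - 1*(-43))) = 1/((-2778)**2 + 2*sqrt(15 + 43)) = 1/(7717284 + 2*sqrt(58))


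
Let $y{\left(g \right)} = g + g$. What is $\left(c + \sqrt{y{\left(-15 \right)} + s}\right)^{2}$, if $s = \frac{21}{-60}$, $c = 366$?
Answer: $\frac{\left(3660 + i \sqrt{3035}\right)^{2}}{100} \approx 1.3393 \cdot 10^{5} + 4032.6 i$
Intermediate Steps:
$s = - \frac{7}{20}$ ($s = 21 \left(- \frac{1}{60}\right) = - \frac{7}{20} \approx -0.35$)
$y{\left(g \right)} = 2 g$
$\left(c + \sqrt{y{\left(-15 \right)} + s}\right)^{2} = \left(366 + \sqrt{2 \left(-15\right) - \frac{7}{20}}\right)^{2} = \left(366 + \sqrt{-30 - \frac{7}{20}}\right)^{2} = \left(366 + \sqrt{- \frac{607}{20}}\right)^{2} = \left(366 + \frac{i \sqrt{3035}}{10}\right)^{2}$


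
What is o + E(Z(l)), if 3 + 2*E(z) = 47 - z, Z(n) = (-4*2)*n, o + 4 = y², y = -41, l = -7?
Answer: 1671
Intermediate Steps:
o = 1677 (o = -4 + (-41)² = -4 + 1681 = 1677)
Z(n) = -8*n
E(z) = 22 - z/2 (E(z) = -3/2 + (47 - z)/2 = -3/2 + (47/2 - z/2) = 22 - z/2)
o + E(Z(l)) = 1677 + (22 - (-4)*(-7)) = 1677 + (22 - ½*56) = 1677 + (22 - 28) = 1677 - 6 = 1671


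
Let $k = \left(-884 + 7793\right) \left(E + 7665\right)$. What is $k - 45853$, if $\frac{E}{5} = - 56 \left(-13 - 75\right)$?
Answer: $223149392$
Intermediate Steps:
$E = 24640$ ($E = 5 \left(- 56 \left(-13 - 75\right)\right) = 5 \left(\left(-56\right) \left(-88\right)\right) = 5 \cdot 4928 = 24640$)
$k = 223195245$ ($k = \left(-884 + 7793\right) \left(24640 + 7665\right) = 6909 \cdot 32305 = 223195245$)
$k - 45853 = 223195245 - 45853 = 223149392$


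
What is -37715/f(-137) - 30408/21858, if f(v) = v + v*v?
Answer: -231822721/67876376 ≈ -3.4154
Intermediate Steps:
f(v) = v + v**2
-37715/f(-137) - 30408/21858 = -37715*(-1/(137*(1 - 137))) - 30408/21858 = -37715/((-137*(-136))) - 30408*1/21858 = -37715/18632 - 5068/3643 = -231822721/67876376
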